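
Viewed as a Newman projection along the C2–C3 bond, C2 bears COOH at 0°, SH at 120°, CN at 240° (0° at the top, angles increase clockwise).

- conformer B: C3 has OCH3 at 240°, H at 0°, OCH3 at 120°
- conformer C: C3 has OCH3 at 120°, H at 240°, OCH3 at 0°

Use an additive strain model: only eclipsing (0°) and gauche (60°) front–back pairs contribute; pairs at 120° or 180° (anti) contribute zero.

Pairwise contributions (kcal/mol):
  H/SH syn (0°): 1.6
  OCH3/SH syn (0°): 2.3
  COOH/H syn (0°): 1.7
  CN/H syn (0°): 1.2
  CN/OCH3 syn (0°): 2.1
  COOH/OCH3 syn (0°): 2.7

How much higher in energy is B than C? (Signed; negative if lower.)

B is eclipsed. COOH at 0° is eclipsed with H at 0° (1.7); SH at 120° is eclipsed with OCH3 at 120° (2.3); CN at 240° is eclipsed with OCH3 at 240° (2.1). Total 6.1 kcal/mol.
C is eclipsed. COOH at 0° is eclipsed with OCH3 at 0° (2.7); SH at 120° is eclipsed with OCH3 at 120° (2.3); CN at 240° is eclipsed with H at 240° (1.2). Total 6.2 kcal/mol.
E(B) − E(C) = 6.1 − 6.2 = -0.1 kcal/mol.

-0.1 kcal/mol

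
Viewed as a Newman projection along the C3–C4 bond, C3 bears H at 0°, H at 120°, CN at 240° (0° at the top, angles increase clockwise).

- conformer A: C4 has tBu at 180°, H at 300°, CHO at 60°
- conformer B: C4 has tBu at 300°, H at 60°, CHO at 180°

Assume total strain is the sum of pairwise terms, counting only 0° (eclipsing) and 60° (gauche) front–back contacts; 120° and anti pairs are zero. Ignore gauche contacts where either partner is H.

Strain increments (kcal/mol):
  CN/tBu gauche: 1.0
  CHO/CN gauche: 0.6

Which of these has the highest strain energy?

A is staggered. CN at 240° is gauche with tBu at 180° (1.0). Total 1.0 kcal/mol.
B is staggered. CN at 240° is gauche with tBu at 300° (1.0); CN at 240° is gauche with CHO at 180° (0.6). Total 1.6 kcal/mol.
B has the highest total (1.6 kcal/mol).

B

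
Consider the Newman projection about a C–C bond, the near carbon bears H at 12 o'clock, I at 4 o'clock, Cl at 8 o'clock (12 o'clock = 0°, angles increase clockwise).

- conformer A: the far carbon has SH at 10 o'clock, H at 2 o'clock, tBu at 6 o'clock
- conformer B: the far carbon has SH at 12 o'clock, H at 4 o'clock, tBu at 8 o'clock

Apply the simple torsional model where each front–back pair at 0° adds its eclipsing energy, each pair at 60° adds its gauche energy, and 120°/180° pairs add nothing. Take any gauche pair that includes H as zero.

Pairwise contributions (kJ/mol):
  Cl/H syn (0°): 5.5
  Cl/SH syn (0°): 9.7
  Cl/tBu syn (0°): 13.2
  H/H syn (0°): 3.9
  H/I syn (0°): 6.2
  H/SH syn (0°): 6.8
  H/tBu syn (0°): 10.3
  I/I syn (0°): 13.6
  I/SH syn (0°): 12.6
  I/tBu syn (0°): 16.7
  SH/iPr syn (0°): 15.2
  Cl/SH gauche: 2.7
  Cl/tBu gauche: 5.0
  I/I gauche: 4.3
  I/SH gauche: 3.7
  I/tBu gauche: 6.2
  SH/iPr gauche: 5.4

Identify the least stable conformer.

A (staggered): I–tBu gauche, Cl–SH gauche, Cl–tBu gauche; 6.2 + 2.7 + 5.0 = 13.9 kJ/mol.
B (eclipsed): H–SH eclipsed, I–H eclipsed, Cl–tBu eclipsed; 6.8 + 6.2 + 13.2 = 26.2 kJ/mol.
B has the highest total (26.2 kJ/mol).

B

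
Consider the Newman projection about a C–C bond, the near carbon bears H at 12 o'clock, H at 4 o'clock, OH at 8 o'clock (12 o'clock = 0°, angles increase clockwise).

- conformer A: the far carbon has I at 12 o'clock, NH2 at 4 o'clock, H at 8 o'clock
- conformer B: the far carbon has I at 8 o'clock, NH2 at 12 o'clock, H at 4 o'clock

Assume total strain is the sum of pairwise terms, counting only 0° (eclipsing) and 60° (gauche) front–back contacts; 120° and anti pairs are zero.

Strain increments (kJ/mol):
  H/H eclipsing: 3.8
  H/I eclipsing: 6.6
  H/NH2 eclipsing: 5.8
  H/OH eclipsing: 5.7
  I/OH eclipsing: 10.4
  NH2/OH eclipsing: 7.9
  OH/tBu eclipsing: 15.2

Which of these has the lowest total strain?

A (eclipsed): H–I eclipsed, H–NH2 eclipsed, OH–H eclipsed; 6.6 + 5.8 + 5.7 = 18.1 kJ/mol.
B (eclipsed): H–NH2 eclipsed, H–H eclipsed, OH–I eclipsed; 5.8 + 3.8 + 10.4 = 20.0 kJ/mol.
A has the lowest total (18.1 kJ/mol).

A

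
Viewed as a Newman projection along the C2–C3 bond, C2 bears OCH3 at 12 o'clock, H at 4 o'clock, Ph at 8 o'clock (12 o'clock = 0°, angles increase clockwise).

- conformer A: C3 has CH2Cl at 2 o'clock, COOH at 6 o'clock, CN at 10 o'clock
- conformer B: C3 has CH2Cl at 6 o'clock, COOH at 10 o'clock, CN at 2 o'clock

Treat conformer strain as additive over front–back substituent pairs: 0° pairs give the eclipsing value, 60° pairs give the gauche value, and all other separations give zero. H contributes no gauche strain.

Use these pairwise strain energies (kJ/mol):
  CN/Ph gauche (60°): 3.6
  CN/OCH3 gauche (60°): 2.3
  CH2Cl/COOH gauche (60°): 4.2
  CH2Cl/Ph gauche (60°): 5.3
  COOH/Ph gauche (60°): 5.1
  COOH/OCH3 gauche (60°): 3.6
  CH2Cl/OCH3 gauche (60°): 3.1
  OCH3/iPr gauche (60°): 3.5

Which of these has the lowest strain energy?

A

A (staggered): OCH3–CH2Cl gauche, OCH3–CN gauche, Ph–COOH gauche, Ph–CN gauche; 3.1 + 2.3 + 5.1 + 3.6 = 14.1 kJ/mol.
B (staggered): OCH3–COOH gauche, OCH3–CN gauche, Ph–CH2Cl gauche, Ph–COOH gauche; 3.6 + 2.3 + 5.3 + 5.1 = 16.3 kJ/mol.
A has the lowest total (14.1 kJ/mol).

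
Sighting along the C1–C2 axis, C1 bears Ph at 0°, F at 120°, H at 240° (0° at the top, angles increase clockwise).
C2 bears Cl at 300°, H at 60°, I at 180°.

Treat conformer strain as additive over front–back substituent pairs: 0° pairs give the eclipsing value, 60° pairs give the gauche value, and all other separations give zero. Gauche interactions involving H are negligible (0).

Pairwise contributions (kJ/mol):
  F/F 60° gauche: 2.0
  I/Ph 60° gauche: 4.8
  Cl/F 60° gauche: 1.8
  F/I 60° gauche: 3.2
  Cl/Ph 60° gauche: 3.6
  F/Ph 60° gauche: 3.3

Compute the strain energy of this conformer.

6.8 kJ/mol

This conformer (staggered): Ph–Cl gauche, F–I gauche; 3.6 + 3.2 = 6.8 kJ/mol.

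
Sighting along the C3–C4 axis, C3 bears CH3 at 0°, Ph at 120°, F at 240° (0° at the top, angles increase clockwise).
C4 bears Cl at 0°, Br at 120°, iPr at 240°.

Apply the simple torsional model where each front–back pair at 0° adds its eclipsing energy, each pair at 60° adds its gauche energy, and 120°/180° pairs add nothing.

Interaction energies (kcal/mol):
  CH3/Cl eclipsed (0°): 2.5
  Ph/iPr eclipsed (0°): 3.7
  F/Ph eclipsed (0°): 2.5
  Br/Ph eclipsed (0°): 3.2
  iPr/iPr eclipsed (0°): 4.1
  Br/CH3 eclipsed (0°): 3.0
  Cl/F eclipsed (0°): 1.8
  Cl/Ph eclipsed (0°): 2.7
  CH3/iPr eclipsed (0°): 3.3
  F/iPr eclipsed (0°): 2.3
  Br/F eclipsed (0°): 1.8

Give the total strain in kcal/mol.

This conformer (eclipsed): CH3–Cl eclipsed, Ph–Br eclipsed, F–iPr eclipsed; 2.5 + 3.2 + 2.3 = 8.0 kcal/mol.

8.0 kcal/mol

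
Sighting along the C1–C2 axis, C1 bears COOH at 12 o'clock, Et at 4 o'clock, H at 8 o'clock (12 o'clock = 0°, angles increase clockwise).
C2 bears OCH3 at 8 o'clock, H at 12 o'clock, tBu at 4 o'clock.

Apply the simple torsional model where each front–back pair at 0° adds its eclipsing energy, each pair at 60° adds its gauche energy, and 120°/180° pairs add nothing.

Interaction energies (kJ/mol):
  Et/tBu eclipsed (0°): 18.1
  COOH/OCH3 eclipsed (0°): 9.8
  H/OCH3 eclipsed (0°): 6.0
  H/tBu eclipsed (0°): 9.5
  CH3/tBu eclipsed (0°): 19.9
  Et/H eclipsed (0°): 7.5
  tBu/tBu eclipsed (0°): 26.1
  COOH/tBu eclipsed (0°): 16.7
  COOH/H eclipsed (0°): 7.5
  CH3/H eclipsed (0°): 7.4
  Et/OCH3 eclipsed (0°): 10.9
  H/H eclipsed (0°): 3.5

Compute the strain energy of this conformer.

This conformer (eclipsed): COOH–H eclipsed, Et–tBu eclipsed, H–OCH3 eclipsed; 7.5 + 18.1 + 6.0 = 31.6 kJ/mol.

31.6 kJ/mol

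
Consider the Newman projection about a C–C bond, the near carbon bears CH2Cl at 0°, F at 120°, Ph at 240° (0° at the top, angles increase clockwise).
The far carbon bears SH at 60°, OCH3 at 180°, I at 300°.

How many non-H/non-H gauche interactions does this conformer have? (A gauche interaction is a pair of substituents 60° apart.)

6

Non-H gauche pairs: CH2Cl(0°)/SH(60°); CH2Cl(0°)/I(300°); F(120°)/SH(60°); F(120°)/OCH3(180°); Ph(240°)/OCH3(180°); Ph(240°)/I(300°) — 6 interactions.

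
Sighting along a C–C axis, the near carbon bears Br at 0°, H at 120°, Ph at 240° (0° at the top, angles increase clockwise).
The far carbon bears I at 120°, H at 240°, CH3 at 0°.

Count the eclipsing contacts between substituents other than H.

Non-H eclipsing pairs: Br(0°)/CH3(0°) — 1 interaction.

1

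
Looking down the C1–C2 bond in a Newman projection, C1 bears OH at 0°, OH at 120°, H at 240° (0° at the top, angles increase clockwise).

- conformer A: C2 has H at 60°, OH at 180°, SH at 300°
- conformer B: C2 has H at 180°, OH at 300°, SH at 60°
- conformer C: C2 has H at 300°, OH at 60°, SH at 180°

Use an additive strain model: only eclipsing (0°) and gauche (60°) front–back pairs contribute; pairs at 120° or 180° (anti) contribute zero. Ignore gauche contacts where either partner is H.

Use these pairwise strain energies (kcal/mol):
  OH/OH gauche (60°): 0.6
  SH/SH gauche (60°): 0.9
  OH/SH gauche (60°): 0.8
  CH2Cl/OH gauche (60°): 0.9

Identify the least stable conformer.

A (staggered): OH(0°)/SH(300°) gauche 0.8; OH(120°)/OH(180°) gauche 0.6 → 1.4 kcal/mol.
B (staggered): OH(0°)/OH(300°) gauche 0.6; OH(0°)/SH(60°) gauche 0.8; OH(120°)/SH(60°) gauche 0.8 → 2.2 kcal/mol.
C (staggered): OH(0°)/OH(60°) gauche 0.6; OH(120°)/OH(60°) gauche 0.6; OH(120°)/SH(180°) gauche 0.8 → 2.0 kcal/mol.
B has the highest total (2.2 kcal/mol).

B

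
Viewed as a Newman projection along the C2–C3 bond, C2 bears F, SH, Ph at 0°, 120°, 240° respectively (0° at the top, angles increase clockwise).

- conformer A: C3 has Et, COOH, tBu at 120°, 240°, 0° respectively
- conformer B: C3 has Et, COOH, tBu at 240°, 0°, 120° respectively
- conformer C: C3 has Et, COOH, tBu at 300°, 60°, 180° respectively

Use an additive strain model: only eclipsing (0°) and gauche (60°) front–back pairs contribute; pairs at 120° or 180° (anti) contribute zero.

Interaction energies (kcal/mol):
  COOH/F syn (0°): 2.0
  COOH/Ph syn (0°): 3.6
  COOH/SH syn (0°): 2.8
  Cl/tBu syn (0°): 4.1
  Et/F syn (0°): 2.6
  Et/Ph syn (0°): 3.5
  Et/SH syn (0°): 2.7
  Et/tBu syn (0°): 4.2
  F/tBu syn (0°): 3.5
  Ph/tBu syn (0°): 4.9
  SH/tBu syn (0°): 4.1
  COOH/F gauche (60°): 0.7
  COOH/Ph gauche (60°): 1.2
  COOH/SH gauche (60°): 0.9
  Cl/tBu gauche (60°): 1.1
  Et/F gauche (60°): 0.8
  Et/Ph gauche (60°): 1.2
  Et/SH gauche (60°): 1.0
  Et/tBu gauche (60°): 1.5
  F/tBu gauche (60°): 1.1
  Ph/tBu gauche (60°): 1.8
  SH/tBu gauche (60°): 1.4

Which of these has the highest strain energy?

A

A (eclipsed): F(0°)/tBu(0°) eclipsed 3.5; SH(120°)/Et(120°) eclipsed 2.7; Ph(240°)/COOH(240°) eclipsed 3.6 → 9.8 kcal/mol.
B (eclipsed): F(0°)/COOH(0°) eclipsed 2.0; SH(120°)/tBu(120°) eclipsed 4.1; Ph(240°)/Et(240°) eclipsed 3.5 → 9.6 kcal/mol.
C (staggered): F(0°)/Et(300°) gauche 0.8; F(0°)/COOH(60°) gauche 0.7; SH(120°)/COOH(60°) gauche 0.9; SH(120°)/tBu(180°) gauche 1.4; Ph(240°)/Et(300°) gauche 1.2; Ph(240°)/tBu(180°) gauche 1.8 → 6.8 kcal/mol.
A has the highest total (9.8 kcal/mol).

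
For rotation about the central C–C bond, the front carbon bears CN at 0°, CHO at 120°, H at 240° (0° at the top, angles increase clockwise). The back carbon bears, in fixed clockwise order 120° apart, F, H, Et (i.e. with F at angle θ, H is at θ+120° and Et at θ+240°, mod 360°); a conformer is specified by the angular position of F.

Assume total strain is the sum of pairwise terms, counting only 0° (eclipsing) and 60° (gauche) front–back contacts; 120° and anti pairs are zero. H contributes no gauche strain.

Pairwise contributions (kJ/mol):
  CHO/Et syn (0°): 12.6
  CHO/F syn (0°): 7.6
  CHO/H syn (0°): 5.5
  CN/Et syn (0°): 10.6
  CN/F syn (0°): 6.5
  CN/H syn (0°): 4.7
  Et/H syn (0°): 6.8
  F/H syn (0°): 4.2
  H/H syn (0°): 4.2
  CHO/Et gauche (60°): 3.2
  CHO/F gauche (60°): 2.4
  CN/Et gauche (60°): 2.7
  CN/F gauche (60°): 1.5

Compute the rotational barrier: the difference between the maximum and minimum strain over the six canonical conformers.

F at 0° (eclipsed): CN(0°)/F(0°) eclipsed 6.5; CHO(120°)/H(120°) eclipsed 5.5; H(240°)/Et(240°) eclipsed 6.8 → 18.8 kJ/mol.
F at 60° (staggered): CN(0°)/F(60°) gauche 1.5; CN(0°)/Et(300°) gauche 2.7; CHO(120°)/F(60°) gauche 2.4 → 6.6 kJ/mol.
F at 120° (eclipsed): CN(0°)/Et(0°) eclipsed 10.6; CHO(120°)/F(120°) eclipsed 7.6; H(240°)/H(240°) eclipsed 4.2 → 22.4 kJ/mol.
F at 180° (staggered): CN(0°)/Et(60°) gauche 2.7; CHO(120°)/F(180°) gauche 2.4; CHO(120°)/Et(60°) gauche 3.2 → 8.3 kJ/mol.
F at 240° (eclipsed): CN(0°)/H(0°) eclipsed 4.7; CHO(120°)/Et(120°) eclipsed 12.6; H(240°)/F(240°) eclipsed 4.2 → 21.5 kJ/mol.
F at 300° (staggered): CN(0°)/F(300°) gauche 1.5; CHO(120°)/Et(180°) gauche 3.2 → 4.7 kJ/mol.
Max at 120° (22.4 kJ/mol), min at 300° (4.7 kJ/mol); barrier = 17.7 kJ/mol.

17.7 kJ/mol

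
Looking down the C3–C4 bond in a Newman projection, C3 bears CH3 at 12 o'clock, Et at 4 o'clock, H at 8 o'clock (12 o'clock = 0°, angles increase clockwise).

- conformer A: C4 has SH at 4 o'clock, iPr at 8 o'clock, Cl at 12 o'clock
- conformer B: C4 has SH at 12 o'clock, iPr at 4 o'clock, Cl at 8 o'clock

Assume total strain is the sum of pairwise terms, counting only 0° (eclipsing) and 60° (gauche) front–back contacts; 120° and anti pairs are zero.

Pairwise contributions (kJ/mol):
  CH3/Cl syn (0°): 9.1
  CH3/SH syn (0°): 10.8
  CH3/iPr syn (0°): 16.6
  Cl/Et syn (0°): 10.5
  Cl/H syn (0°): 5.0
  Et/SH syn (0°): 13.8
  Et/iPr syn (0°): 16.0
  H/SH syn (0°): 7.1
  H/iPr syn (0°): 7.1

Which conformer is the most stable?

A

A (eclipsed): CH3(0°)/Cl(0°) eclipsed 9.1; Et(120°)/SH(120°) eclipsed 13.8; H(240°)/iPr(240°) eclipsed 7.1 → 30.0 kJ/mol.
B (eclipsed): CH3(0°)/SH(0°) eclipsed 10.8; Et(120°)/iPr(120°) eclipsed 16.0; H(240°)/Cl(240°) eclipsed 5.0 → 31.8 kJ/mol.
A has the lowest total (30.0 kJ/mol).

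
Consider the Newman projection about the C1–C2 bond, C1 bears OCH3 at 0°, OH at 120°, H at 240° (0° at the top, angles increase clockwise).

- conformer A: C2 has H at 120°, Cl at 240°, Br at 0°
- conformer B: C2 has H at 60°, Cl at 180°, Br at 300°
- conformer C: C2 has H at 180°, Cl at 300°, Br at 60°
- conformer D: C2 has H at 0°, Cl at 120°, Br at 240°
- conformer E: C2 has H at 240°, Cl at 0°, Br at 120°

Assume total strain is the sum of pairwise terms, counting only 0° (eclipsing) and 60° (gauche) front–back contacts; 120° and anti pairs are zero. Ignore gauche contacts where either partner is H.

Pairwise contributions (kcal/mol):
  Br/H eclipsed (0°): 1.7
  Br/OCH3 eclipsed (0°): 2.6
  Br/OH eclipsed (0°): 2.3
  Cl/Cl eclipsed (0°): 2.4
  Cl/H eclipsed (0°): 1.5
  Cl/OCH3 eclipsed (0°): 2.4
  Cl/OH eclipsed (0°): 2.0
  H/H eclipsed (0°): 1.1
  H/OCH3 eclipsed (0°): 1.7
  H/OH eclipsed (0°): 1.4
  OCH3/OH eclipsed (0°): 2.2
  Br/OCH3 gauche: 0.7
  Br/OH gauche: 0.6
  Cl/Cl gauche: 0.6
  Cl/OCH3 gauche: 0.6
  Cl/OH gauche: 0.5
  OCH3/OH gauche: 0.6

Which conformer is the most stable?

A (eclipsed): OCH3–Br eclipsed, OH–H eclipsed, H–Cl eclipsed; 2.6 + 1.4 + 1.5 = 5.5 kcal/mol.
B (staggered): OCH3–Br gauche, OH–Cl gauche; 0.7 + 0.5 = 1.2 kcal/mol.
C (staggered): OCH3–Cl gauche, OCH3–Br gauche, OH–Br gauche; 0.6 + 0.7 + 0.6 = 1.9 kcal/mol.
D (eclipsed): OCH3–H eclipsed, OH–Cl eclipsed, H–Br eclipsed; 1.7 + 2.0 + 1.7 = 5.4 kcal/mol.
E (eclipsed): OCH3–Cl eclipsed, OH–Br eclipsed, H–H eclipsed; 2.4 + 2.3 + 1.1 = 5.8 kcal/mol.
B has the lowest total (1.2 kcal/mol).

B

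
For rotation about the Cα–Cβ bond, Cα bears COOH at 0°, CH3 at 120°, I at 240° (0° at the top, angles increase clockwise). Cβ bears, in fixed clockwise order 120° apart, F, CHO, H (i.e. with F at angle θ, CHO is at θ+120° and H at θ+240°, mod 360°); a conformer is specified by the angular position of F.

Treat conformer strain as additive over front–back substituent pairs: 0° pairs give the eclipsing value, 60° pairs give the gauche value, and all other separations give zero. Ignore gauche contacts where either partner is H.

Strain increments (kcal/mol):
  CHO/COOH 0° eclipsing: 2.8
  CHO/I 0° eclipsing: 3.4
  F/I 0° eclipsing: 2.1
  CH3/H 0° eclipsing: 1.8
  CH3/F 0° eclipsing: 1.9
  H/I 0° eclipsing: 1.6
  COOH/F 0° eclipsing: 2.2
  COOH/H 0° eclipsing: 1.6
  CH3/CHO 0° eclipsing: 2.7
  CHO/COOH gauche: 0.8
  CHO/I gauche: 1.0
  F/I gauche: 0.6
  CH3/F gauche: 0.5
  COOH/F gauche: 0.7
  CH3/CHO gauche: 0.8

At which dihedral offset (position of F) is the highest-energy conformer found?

120°

F at 0° (eclipsed): COOH–F eclipsed, CH3–CHO eclipsed, I–H eclipsed; 2.2 + 2.7 + 1.6 = 6.5 kcal/mol.
F at 60° (staggered): COOH–F gauche, CH3–F gauche, CH3–CHO gauche, I–CHO gauche; 0.7 + 0.5 + 0.8 + 1.0 = 3.0 kcal/mol.
F at 120° (eclipsed): COOH–H eclipsed, CH3–F eclipsed, I–CHO eclipsed; 1.6 + 1.9 + 3.4 = 6.9 kcal/mol.
F at 180° (staggered): COOH–CHO gauche, CH3–F gauche, I–F gauche, I–CHO gauche; 0.8 + 0.5 + 0.6 + 1.0 = 2.9 kcal/mol.
F at 240° (eclipsed): COOH–CHO eclipsed, CH3–H eclipsed, I–F eclipsed; 2.8 + 1.8 + 2.1 = 6.7 kcal/mol.
F at 300° (staggered): COOH–F gauche, COOH–CHO gauche, CH3–CHO gauche, I–F gauche; 0.7 + 0.8 + 0.8 + 0.6 = 2.9 kcal/mol.
The maximum (6.9 kcal/mol) occurs with F at 120°.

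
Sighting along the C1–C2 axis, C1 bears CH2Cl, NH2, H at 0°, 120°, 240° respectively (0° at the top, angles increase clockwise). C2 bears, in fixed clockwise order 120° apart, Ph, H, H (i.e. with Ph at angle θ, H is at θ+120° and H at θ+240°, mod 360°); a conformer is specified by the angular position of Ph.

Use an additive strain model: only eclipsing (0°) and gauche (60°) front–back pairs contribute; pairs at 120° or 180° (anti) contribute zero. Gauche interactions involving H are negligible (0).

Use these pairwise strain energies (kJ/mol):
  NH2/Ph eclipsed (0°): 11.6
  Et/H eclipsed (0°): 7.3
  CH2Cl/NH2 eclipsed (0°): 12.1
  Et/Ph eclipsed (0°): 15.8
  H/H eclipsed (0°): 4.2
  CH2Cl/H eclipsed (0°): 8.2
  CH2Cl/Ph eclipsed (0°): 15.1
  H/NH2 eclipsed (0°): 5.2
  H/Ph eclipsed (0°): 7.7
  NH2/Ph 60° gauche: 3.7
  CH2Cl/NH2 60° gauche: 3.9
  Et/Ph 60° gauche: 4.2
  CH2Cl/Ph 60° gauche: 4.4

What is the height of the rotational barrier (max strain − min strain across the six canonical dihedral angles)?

Ph at 0° is eclipsed. CH2Cl at 0° is eclipsed with Ph at 0° (15.1); NH2 at 120° is eclipsed with H at 120° (5.2); H at 240° is eclipsed with H at 240° (4.2). Total 24.5 kJ/mol.
Ph at 60° is staggered. CH2Cl at 0° is gauche with Ph at 60° (4.4); NH2 at 120° is gauche with Ph at 60° (3.7). Total 8.1 kJ/mol.
Ph at 120° is eclipsed. CH2Cl at 0° is eclipsed with H at 0° (8.2); NH2 at 120° is eclipsed with Ph at 120° (11.6); H at 240° is eclipsed with H at 240° (4.2). Total 24.0 kJ/mol.
Ph at 180° is staggered. NH2 at 120° is gauche with Ph at 180° (3.7). Total 3.7 kJ/mol.
Ph at 240° is eclipsed. CH2Cl at 0° is eclipsed with H at 0° (8.2); NH2 at 120° is eclipsed with H at 120° (5.2); H at 240° is eclipsed with Ph at 240° (7.7). Total 21.1 kJ/mol.
Ph at 300° is staggered. CH2Cl at 0° is gauche with Ph at 300° (4.4). Total 4.4 kJ/mol.
Max at 0° (24.5 kJ/mol), min at 180° (3.7 kJ/mol); barrier = 20.8 kJ/mol.

20.8 kJ/mol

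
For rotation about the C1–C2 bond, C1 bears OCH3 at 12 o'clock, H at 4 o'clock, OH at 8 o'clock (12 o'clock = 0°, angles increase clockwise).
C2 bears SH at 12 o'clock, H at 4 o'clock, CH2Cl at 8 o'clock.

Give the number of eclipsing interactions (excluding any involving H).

2

Non-H eclipsing pairs: OCH3(0°)/SH(0°); OH(240°)/CH2Cl(240°) — 2 interactions.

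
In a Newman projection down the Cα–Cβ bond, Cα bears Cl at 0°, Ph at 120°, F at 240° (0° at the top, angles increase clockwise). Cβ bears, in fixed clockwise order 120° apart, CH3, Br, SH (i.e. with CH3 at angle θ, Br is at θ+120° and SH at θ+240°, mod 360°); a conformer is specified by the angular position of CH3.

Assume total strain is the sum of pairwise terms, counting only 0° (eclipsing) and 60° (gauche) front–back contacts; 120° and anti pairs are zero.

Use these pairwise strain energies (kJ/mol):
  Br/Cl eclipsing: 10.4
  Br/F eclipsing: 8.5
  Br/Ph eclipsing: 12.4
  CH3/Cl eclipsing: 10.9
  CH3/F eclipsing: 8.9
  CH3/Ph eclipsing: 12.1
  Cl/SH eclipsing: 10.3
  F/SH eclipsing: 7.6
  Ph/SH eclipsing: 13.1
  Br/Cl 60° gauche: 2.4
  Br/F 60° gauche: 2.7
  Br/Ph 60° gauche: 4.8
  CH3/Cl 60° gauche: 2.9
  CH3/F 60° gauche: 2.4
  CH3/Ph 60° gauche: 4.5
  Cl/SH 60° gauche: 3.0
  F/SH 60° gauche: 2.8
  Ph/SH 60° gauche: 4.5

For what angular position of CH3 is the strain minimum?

CH3 at 0° (eclipsed): Cl(0°)/CH3(0°) eclipsed 10.9; Ph(120°)/Br(120°) eclipsed 12.4; F(240°)/SH(240°) eclipsed 7.6 → 30.9 kJ/mol.
CH3 at 60° (staggered): Cl(0°)/CH3(60°) gauche 2.9; Cl(0°)/SH(300°) gauche 3.0; Ph(120°)/CH3(60°) gauche 4.5; Ph(120°)/Br(180°) gauche 4.8; F(240°)/Br(180°) gauche 2.7; F(240°)/SH(300°) gauche 2.8 → 20.7 kJ/mol.
CH3 at 120° (eclipsed): Cl(0°)/SH(0°) eclipsed 10.3; Ph(120°)/CH3(120°) eclipsed 12.1; F(240°)/Br(240°) eclipsed 8.5 → 30.9 kJ/mol.
CH3 at 180° (staggered): Cl(0°)/Br(300°) gauche 2.4; Cl(0°)/SH(60°) gauche 3.0; Ph(120°)/CH3(180°) gauche 4.5; Ph(120°)/SH(60°) gauche 4.5; F(240°)/CH3(180°) gauche 2.4; F(240°)/Br(300°) gauche 2.7 → 19.5 kJ/mol.
CH3 at 240° (eclipsed): Cl(0°)/Br(0°) eclipsed 10.4; Ph(120°)/SH(120°) eclipsed 13.1; F(240°)/CH3(240°) eclipsed 8.9 → 32.4 kJ/mol.
CH3 at 300° (staggered): Cl(0°)/CH3(300°) gauche 2.9; Cl(0°)/Br(60°) gauche 2.4; Ph(120°)/Br(60°) gauche 4.8; Ph(120°)/SH(180°) gauche 4.5; F(240°)/CH3(300°) gauche 2.4; F(240°)/SH(180°) gauche 2.8 → 19.8 kJ/mol.
The minimum (19.5 kJ/mol) occurs with CH3 at 180°.

180°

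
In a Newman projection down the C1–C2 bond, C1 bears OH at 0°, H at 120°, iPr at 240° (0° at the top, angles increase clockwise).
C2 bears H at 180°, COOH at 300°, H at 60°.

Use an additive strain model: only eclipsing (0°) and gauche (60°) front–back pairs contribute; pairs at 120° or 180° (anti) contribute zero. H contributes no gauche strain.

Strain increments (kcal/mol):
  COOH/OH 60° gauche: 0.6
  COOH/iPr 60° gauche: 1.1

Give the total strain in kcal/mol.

1.7 kcal/mol

This conformer (staggered): OH(0°)/COOH(300°) gauche 0.6; iPr(240°)/COOH(300°) gauche 1.1 → 1.7 kcal/mol.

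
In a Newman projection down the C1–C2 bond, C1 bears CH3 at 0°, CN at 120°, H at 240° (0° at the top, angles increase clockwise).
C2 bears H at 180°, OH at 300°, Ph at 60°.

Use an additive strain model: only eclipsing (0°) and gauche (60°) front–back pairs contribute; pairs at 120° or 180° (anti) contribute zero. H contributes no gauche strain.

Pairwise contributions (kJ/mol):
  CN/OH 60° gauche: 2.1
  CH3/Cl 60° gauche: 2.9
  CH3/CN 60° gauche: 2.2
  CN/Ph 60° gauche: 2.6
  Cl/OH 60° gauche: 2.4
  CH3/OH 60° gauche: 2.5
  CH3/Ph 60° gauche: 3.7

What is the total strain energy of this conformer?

This conformer (staggered): CH3–OH gauche, CH3–Ph gauche, CN–Ph gauche; 2.5 + 3.7 + 2.6 = 8.8 kJ/mol.

8.8 kJ/mol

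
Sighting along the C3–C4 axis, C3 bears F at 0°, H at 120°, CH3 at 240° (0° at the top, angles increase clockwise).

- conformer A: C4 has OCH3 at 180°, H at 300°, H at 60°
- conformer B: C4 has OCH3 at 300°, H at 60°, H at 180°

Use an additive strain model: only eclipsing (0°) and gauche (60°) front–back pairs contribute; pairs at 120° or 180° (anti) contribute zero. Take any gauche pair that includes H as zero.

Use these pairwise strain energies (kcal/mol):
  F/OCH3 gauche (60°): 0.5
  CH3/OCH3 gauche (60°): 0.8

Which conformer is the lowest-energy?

A (staggered): CH3–OCH3 gauche; 0.8 = 0.8 kcal/mol.
B (staggered): F–OCH3 gauche, CH3–OCH3 gauche; 0.5 + 0.8 = 1.3 kcal/mol.
A has the lowest total (0.8 kcal/mol).

A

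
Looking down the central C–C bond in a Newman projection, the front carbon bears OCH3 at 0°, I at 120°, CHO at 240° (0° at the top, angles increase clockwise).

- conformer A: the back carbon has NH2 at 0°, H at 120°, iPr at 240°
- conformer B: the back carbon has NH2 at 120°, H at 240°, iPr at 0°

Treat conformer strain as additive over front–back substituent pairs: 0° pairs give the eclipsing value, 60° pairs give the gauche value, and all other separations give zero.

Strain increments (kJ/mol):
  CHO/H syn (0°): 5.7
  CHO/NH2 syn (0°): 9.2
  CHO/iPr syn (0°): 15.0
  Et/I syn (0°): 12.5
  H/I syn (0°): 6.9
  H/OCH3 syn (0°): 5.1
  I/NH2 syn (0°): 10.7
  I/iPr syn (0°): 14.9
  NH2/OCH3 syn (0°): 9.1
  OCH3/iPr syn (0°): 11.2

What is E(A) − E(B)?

+3.4 kJ/mol

A (eclipsed): OCH3(0°)/NH2(0°) eclipsed 9.1; I(120°)/H(120°) eclipsed 6.9; CHO(240°)/iPr(240°) eclipsed 15.0 → 31.0 kJ/mol.
B (eclipsed): OCH3(0°)/iPr(0°) eclipsed 11.2; I(120°)/NH2(120°) eclipsed 10.7; CHO(240°)/H(240°) eclipsed 5.7 → 27.6 kJ/mol.
E(A) − E(B) = 31.0 − 27.6 = +3.4 kJ/mol.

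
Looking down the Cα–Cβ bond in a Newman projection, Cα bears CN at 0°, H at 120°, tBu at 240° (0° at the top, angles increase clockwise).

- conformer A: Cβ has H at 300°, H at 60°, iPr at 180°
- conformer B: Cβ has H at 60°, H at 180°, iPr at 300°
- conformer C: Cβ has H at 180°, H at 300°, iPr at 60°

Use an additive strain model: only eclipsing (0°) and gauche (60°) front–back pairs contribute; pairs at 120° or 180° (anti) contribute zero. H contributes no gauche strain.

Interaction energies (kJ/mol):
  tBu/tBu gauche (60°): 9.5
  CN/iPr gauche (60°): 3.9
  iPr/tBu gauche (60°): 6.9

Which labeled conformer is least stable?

A (staggered): tBu(240°)/iPr(180°) gauche 6.9 → 6.9 kJ/mol.
B (staggered): CN(0°)/iPr(300°) gauche 3.9; tBu(240°)/iPr(300°) gauche 6.9 → 10.8 kJ/mol.
C (staggered): CN(0°)/iPr(60°) gauche 3.9 → 3.9 kJ/mol.
B has the highest total (10.8 kJ/mol).

B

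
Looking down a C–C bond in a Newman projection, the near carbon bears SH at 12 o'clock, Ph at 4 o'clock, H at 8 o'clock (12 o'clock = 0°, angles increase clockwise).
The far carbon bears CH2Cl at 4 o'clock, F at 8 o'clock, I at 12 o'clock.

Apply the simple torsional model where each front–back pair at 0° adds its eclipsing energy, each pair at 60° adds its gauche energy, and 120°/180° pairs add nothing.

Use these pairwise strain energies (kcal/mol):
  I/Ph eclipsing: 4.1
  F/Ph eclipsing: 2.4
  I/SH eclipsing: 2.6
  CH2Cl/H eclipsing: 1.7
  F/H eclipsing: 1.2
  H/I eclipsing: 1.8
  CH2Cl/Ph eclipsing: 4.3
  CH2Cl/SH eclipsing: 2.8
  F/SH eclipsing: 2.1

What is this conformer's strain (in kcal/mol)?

This conformer (eclipsed): SH–I eclipsed, Ph–CH2Cl eclipsed, H–F eclipsed; 2.6 + 4.3 + 1.2 = 8.1 kcal/mol.

8.1 kcal/mol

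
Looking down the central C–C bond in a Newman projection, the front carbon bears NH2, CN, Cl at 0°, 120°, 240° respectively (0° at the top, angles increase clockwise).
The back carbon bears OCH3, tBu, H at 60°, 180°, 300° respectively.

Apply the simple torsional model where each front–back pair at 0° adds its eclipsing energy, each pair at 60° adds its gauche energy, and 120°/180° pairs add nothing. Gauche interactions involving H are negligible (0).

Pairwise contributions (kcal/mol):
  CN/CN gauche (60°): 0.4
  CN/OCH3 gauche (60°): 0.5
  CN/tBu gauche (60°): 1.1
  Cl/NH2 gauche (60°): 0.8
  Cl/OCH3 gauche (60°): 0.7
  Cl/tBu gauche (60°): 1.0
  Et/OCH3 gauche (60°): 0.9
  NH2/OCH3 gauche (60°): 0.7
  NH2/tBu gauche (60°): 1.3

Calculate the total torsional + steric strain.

This conformer (staggered): NH2(0°)/OCH3(60°) gauche 0.7; CN(120°)/OCH3(60°) gauche 0.5; CN(120°)/tBu(180°) gauche 1.1; Cl(240°)/tBu(180°) gauche 1.0 → 3.3 kcal/mol.

3.3 kcal/mol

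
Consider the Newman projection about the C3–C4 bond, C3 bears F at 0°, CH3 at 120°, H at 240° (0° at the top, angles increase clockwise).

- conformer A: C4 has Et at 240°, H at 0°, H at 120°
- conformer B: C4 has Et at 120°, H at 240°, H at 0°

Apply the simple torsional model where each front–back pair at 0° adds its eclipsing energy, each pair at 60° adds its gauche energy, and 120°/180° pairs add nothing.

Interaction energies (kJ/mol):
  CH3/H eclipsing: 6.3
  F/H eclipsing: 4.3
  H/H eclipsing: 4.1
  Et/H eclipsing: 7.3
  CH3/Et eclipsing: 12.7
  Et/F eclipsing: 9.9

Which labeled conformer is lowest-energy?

A (eclipsed): F(0°)/H(0°) eclipsed 4.3; CH3(120°)/H(120°) eclipsed 6.3; H(240°)/Et(240°) eclipsed 7.3 → 17.9 kJ/mol.
B (eclipsed): F(0°)/H(0°) eclipsed 4.3; CH3(120°)/Et(120°) eclipsed 12.7; H(240°)/H(240°) eclipsed 4.1 → 21.1 kJ/mol.
A has the lowest total (17.9 kJ/mol).

A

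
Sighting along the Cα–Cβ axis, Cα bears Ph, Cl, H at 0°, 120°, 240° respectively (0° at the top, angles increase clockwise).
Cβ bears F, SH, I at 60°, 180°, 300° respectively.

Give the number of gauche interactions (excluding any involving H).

4

Non-H gauche pairs: Ph(0°)/F(60°); Ph(0°)/I(300°); Cl(120°)/F(60°); Cl(120°)/SH(180°) — 4 interactions.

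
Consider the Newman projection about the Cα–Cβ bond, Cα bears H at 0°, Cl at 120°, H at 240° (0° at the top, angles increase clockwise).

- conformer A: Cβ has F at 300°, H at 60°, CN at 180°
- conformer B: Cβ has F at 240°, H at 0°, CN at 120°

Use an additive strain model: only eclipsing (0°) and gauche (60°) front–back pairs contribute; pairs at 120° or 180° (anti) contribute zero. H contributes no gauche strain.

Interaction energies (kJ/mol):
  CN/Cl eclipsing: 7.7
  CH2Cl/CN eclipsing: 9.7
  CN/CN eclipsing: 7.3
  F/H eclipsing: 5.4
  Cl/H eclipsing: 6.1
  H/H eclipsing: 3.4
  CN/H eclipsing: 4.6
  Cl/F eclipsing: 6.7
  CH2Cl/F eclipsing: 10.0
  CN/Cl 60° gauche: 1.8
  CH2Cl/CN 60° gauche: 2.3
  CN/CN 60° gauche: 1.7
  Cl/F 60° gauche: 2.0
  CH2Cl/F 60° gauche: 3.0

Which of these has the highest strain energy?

B

A (staggered): Cl–CN gauche; 1.8 = 1.8 kJ/mol.
B (eclipsed): H–H eclipsed, Cl–CN eclipsed, H–F eclipsed; 3.4 + 7.7 + 5.4 = 16.5 kJ/mol.
B has the highest total (16.5 kJ/mol).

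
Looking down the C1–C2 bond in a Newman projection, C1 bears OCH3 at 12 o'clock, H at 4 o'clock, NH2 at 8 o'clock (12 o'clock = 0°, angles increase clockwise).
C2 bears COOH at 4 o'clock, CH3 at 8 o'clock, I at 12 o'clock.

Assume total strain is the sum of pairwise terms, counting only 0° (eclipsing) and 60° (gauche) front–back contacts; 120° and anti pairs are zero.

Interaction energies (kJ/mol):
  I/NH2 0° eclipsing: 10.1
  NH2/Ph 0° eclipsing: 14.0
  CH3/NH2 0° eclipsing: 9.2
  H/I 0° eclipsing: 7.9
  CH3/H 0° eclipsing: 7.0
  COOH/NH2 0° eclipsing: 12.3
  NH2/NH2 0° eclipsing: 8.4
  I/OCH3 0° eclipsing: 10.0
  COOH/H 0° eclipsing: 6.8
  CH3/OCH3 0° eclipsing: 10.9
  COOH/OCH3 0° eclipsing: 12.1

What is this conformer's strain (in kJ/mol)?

26.0 kJ/mol

This conformer is eclipsed. OCH3 at 0° is eclipsed with I at 0° (10.0); H at 120° is eclipsed with COOH at 120° (6.8); NH2 at 240° is eclipsed with CH3 at 240° (9.2). Total 26.0 kJ/mol.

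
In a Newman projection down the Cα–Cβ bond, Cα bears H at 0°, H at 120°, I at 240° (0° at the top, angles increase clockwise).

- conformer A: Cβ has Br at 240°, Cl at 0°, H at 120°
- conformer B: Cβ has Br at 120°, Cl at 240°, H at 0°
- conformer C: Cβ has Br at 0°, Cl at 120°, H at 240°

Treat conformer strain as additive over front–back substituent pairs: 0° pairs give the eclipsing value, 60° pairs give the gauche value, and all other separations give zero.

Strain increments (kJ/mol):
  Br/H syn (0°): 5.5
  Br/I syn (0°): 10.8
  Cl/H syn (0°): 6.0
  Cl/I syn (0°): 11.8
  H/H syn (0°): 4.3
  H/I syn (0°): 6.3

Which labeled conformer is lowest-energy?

C

A (eclipsed): H–Cl eclipsed, H–H eclipsed, I–Br eclipsed; 6.0 + 4.3 + 10.8 = 21.1 kJ/mol.
B (eclipsed): H–H eclipsed, H–Br eclipsed, I–Cl eclipsed; 4.3 + 5.5 + 11.8 = 21.6 kJ/mol.
C (eclipsed): H–Br eclipsed, H–Cl eclipsed, I–H eclipsed; 5.5 + 6.0 + 6.3 = 17.8 kJ/mol.
C has the lowest total (17.8 kJ/mol).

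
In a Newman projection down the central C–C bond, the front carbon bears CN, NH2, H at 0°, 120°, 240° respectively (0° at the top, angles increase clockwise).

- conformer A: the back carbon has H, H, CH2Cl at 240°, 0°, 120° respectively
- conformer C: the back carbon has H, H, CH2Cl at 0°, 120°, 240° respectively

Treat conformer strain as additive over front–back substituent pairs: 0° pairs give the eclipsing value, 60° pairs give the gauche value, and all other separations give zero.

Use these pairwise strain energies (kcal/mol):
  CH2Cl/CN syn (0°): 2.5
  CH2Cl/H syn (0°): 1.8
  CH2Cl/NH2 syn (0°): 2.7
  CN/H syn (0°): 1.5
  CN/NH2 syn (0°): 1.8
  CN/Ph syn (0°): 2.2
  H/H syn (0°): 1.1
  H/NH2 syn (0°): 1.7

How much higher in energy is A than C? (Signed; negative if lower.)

A is eclipsed. CN at 0° is eclipsed with H at 0° (1.5); NH2 at 120° is eclipsed with CH2Cl at 120° (2.7); H at 240° is eclipsed with H at 240° (1.1). Total 5.3 kcal/mol.
C is eclipsed. CN at 0° is eclipsed with H at 0° (1.5); NH2 at 120° is eclipsed with H at 120° (1.7); H at 240° is eclipsed with CH2Cl at 240° (1.8). Total 5.0 kcal/mol.
E(A) − E(C) = 5.3 − 5.0 = +0.3 kcal/mol.

+0.3 kcal/mol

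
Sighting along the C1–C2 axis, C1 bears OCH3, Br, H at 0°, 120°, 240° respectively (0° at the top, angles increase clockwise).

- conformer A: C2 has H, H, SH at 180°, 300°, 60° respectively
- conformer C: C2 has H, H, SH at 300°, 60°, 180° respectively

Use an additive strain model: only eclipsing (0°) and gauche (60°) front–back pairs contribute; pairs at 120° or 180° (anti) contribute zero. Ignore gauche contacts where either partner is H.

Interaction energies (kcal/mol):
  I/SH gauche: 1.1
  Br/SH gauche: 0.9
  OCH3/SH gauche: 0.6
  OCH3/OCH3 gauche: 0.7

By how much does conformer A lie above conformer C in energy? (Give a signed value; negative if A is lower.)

+0.6 kcal/mol

A (staggered): OCH3–SH gauche, Br–SH gauche; 0.6 + 0.9 = 1.5 kcal/mol.
C (staggered): Br–SH gauche; 0.9 = 0.9 kcal/mol.
E(A) − E(C) = 1.5 − 0.9 = +0.6 kcal/mol.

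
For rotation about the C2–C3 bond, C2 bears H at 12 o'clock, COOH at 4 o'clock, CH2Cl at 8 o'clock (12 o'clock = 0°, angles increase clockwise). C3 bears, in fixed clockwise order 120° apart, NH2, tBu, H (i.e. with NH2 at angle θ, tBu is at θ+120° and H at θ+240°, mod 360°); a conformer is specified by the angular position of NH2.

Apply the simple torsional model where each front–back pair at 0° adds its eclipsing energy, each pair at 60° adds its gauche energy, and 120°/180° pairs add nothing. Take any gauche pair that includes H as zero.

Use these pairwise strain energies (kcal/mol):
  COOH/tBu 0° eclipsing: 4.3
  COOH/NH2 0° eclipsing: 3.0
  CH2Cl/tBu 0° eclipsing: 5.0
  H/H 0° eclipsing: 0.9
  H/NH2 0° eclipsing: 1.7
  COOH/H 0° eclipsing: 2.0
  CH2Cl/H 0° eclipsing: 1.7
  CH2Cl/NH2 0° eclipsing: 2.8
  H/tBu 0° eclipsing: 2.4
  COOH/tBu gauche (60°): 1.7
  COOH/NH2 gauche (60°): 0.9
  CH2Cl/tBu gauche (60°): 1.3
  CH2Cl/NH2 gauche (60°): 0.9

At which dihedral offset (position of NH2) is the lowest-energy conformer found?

300°

NH2 at 0° is eclipsed. H at 0° is eclipsed with NH2 at 0° (1.7); COOH at 120° is eclipsed with tBu at 120° (4.3); CH2Cl at 240° is eclipsed with H at 240° (1.7). Total 7.7 kcal/mol.
NH2 at 60° is staggered. COOH at 120° is gauche with NH2 at 60° (0.9); COOH at 120° is gauche with tBu at 180° (1.7); CH2Cl at 240° is gauche with tBu at 180° (1.3). Total 3.9 kcal/mol.
NH2 at 120° is eclipsed. H at 0° is eclipsed with H at 0° (0.9); COOH at 120° is eclipsed with NH2 at 120° (3.0); CH2Cl at 240° is eclipsed with tBu at 240° (5.0). Total 8.9 kcal/mol.
NH2 at 180° is staggered. COOH at 120° is gauche with NH2 at 180° (0.9); CH2Cl at 240° is gauche with NH2 at 180° (0.9); CH2Cl at 240° is gauche with tBu at 300° (1.3). Total 3.1 kcal/mol.
NH2 at 240° is eclipsed. H at 0° is eclipsed with tBu at 0° (2.4); COOH at 120° is eclipsed with H at 120° (2.0); CH2Cl at 240° is eclipsed with NH2 at 240° (2.8). Total 7.2 kcal/mol.
NH2 at 300° is staggered. COOH at 120° is gauche with tBu at 60° (1.7); CH2Cl at 240° is gauche with NH2 at 300° (0.9). Total 2.6 kcal/mol.
The minimum (2.6 kcal/mol) occurs with NH2 at 300°.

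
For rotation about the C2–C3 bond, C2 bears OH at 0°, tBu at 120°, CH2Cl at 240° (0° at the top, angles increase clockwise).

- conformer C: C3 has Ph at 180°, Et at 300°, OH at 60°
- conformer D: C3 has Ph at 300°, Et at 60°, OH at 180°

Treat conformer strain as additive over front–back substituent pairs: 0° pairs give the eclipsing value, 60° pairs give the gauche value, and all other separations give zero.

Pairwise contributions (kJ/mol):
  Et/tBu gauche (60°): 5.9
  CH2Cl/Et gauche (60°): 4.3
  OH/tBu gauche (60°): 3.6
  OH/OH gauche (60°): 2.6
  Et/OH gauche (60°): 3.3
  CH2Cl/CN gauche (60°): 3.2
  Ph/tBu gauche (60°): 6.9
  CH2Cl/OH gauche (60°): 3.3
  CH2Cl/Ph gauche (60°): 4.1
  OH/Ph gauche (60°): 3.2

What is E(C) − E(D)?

+1.4 kJ/mol

C (staggered): OH(0°)/Et(300°) gauche 3.3; OH(0°)/OH(60°) gauche 2.6; tBu(120°)/Ph(180°) gauche 6.9; tBu(120°)/OH(60°) gauche 3.6; CH2Cl(240°)/Ph(180°) gauche 4.1; CH2Cl(240°)/Et(300°) gauche 4.3 → 24.8 kJ/mol.
D (staggered): OH(0°)/Ph(300°) gauche 3.2; OH(0°)/Et(60°) gauche 3.3; tBu(120°)/Et(60°) gauche 5.9; tBu(120°)/OH(180°) gauche 3.6; CH2Cl(240°)/Ph(300°) gauche 4.1; CH2Cl(240°)/OH(180°) gauche 3.3 → 23.4 kJ/mol.
E(C) − E(D) = 24.8 − 23.4 = +1.4 kJ/mol.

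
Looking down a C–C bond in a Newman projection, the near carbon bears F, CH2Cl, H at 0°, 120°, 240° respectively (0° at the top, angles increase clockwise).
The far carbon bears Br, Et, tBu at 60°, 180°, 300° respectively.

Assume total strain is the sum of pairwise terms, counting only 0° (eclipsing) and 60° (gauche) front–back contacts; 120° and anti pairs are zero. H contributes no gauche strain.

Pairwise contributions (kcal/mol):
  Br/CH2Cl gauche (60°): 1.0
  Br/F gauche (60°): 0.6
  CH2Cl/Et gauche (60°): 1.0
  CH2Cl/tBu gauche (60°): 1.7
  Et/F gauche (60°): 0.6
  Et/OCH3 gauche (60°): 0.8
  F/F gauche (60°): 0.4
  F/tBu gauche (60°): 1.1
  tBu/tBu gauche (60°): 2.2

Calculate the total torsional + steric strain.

3.7 kcal/mol

This conformer (staggered): F(0°)/Br(60°) gauche 0.6; F(0°)/tBu(300°) gauche 1.1; CH2Cl(120°)/Br(60°) gauche 1.0; CH2Cl(120°)/Et(180°) gauche 1.0 → 3.7 kcal/mol.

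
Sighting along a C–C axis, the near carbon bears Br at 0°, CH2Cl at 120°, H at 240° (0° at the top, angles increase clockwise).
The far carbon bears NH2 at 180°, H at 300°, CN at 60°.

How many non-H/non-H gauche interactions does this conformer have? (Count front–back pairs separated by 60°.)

3

Non-H gauche pairs: Br(0°)/CN(60°); CH2Cl(120°)/NH2(180°); CH2Cl(120°)/CN(60°) — 3 interactions.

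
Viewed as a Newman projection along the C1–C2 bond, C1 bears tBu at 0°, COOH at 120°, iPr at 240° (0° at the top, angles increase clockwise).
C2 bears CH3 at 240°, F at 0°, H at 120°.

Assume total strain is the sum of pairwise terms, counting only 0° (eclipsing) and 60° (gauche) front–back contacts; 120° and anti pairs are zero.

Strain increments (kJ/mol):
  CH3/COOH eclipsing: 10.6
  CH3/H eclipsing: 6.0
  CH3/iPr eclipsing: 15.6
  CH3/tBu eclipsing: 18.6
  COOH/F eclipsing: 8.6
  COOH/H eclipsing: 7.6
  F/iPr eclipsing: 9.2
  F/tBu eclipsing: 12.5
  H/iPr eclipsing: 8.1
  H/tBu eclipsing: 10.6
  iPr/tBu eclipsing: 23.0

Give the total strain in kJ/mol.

35.7 kJ/mol

This conformer (eclipsed): tBu(0°)/F(0°) eclipsed 12.5; COOH(120°)/H(120°) eclipsed 7.6; iPr(240°)/CH3(240°) eclipsed 15.6 → 35.7 kJ/mol.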